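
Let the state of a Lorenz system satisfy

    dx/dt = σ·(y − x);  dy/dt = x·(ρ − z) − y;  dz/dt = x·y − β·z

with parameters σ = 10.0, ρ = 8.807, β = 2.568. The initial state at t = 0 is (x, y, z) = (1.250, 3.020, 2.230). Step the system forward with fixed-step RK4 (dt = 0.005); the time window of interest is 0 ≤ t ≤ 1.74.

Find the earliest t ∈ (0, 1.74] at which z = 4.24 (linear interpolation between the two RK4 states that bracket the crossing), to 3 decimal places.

t=0.000: state=(1.250, 3.020, 2.230)
step 1 (dt=0.005): k1=(17.700, 5.201, -1.952), k2=(17.388, 5.486, -1.789), k3=(17.402, 5.479, -1.791), k4=(17.104, 5.758, -1.629); state += dt/6·(k1+2k2+2k3+k4)
t=0.005: state=(1.337, 3.047, 2.221)
t=0.010: state=(1.421, 3.078, 2.214)
t=0.015: state=(1.503, 3.110, 2.208)
continuing one RK4 step at a time; state shown every 20 steps (Δt=0.1):
t=0.100: state=(2.685, 3.991, 2.356)
t=0.200: state=(4.064, 5.548, 3.264)
t=0.255: state=(4.906, 6.469, 4.225)
next step: t=0.260: state=(4.984, 6.548, 4.331) — z has crossed 4.24
linear interpolation between t=0.255 (4.22490) and t=0.260 (4.33091) → t≈0.256

t = 0.256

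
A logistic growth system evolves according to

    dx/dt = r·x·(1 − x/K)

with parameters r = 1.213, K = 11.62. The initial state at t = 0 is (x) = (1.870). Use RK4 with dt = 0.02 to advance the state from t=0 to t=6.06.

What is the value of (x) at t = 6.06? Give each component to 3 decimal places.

t=0.000: state=(1.870)
step 1 (dt=0.02): k1=(1.903), k2=(1.919), k3=(1.919), k4=(1.935); state += dt/6·(k1+2k2+2k3+k4)
t=0.020: state=(1.908)
t=0.040: state=(1.947)
t=0.060: state=(1.987)
continuing one RK4 step at a time; state shown every 10 steps (Δt=0.2):
t=0.200: state=(2.283)
t=0.400: state=(2.760)
t=0.600: state=(3.303)
t=0.800: state=(3.905)
t=1.000: state=(4.557)
t=1.200: state=(5.243)
t=1.400: state=(5.946)
t=1.600: state=(6.645)
t=1.800: state=(7.320)
t=2.000: state=(7.954)
t=2.200: state=(8.534)
t=2.400: state=(9.052)
t=2.600: state=(9.504)
t=2.800: state=(9.892)
t=3.000: state=(10.220)
t=3.200: state=(10.492)
t=3.400: state=(10.716)
t=3.600: state=(10.899)
t=3.800: state=(11.046)
t=4.000: state=(11.165)
t=4.200: state=(11.260)
t=4.400: state=(11.336)
t=4.600: state=(11.396)
t=4.800: state=(11.443)
t=5.000: state=(11.481)
t=5.200: state=(11.511)
t=5.400: state=(11.534)
t=5.600: state=(11.552)
t=5.800: state=(11.567)
t=6.000: state=(11.578)
t=6.060: state=(11.581)

(x) = (11.581)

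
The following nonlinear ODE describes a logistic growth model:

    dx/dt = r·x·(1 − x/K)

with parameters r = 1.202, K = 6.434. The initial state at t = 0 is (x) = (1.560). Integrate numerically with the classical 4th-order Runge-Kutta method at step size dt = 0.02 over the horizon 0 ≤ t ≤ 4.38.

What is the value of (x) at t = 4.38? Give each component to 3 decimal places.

(x) = (6.332)

t=0.000: state=(1.560)
step 1 (dt=0.02): k1=(1.420), k2=(1.429), k3=(1.429), k4=(1.438); state += dt/6·(k1+2k2+2k3+k4)
t=0.020: state=(1.589)
t=0.040: state=(1.618)
t=0.060: state=(1.647)
continuing one RK4 step at a time; state shown every 10 steps (Δt=0.2):
t=0.200: state=(1.861)
t=0.400: state=(2.195)
t=0.600: state=(2.554)
t=0.800: state=(2.932)
t=1.000: state=(3.318)
t=1.200: state=(3.701)
t=1.400: state=(4.070)
t=1.600: state=(4.417)
t=1.800: state=(4.734)
t=2.000: state=(5.018)
t=2.200: state=(5.265)
t=2.400: state=(5.478)
t=2.600: state=(5.658)
t=2.800: state=(5.807)
t=3.000: state=(5.931)
t=3.200: state=(6.032)
t=3.400: state=(6.113)
t=3.600: state=(6.179)
t=3.800: state=(6.232)
t=4.000: state=(6.274)
t=4.200: state=(6.307)
t=4.380: state=(6.332)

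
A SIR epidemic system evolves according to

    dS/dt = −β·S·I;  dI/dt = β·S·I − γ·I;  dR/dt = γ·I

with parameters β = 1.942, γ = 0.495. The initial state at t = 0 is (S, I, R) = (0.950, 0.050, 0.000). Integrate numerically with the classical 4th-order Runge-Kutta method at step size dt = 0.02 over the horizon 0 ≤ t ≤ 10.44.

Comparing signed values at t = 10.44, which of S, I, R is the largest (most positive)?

largest component: R

t=0.000: state=(0.950, 0.050, 0.000)
step 1 (dt=0.02): k1=(-0.092, 0.067, 0.025), k2=(-0.093, 0.068, 0.025), k3=(-0.093, 0.068, 0.025), k4=(-0.095, 0.069, 0.025); state += dt/6·(k1+2k2+2k3+k4)
t=0.020: state=(0.948, 0.051, 0.001)
t=0.040: state=(0.946, 0.053, 0.001)
t=0.060: state=(0.944, 0.054, 0.002)
continuing one RK4 step at a time; state shown every 25 steps (Δt=0.5):
t=0.500: state=(0.887, 0.096, 0.017)
t=1.000: state=(0.782, 0.168, 0.050)
t=1.500: state=(0.635, 0.262, 0.103)
t=2.000: state=(0.471, 0.350, 0.179)
t=2.500: state=(0.326, 0.401, 0.273)
t=3.000: state=(0.219, 0.407, 0.374)
t=3.500: state=(0.149, 0.379, 0.472)
t=4.000: state=(0.106, 0.334, 0.560)
t=4.500: state=(0.078, 0.285, 0.637)
t=5.000: state=(0.061, 0.238, 0.701)
t=5.500: state=(0.049, 0.196, 0.755)
t=6.000: state=(0.041, 0.160, 0.799)
t=6.500: state=(0.036, 0.130, 0.835)
t=7.000: state=(0.032, 0.104, 0.863)
t=7.500: state=(0.029, 0.084, 0.887)
t=8.000: state=(0.027, 0.067, 0.905)
t=8.500: state=(0.026, 0.054, 0.920)
t=9.000: state=(0.025, 0.043, 0.932)
t=9.500: state=(0.024, 0.035, 0.942)
t=10.000: state=(0.023, 0.028, 0.950)
t=10.440: state=(0.022, 0.023, 0.955)
compare at T: S=0.022, I=0.023, R=0.955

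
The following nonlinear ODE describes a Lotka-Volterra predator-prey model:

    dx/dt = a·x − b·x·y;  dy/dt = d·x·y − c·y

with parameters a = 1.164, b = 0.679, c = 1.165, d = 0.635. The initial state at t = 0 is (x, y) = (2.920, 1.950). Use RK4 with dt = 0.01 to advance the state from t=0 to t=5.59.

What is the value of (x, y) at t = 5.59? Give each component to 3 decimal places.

(x, y) = (2.880, 2.047)

t=0.000: state=(2.920, 1.950)
step 1 (dt=0.01): k1=(-0.467, 1.344), k2=(-0.480, 1.346), k3=(-0.480, 1.346), k4=(-0.493, 1.347); state += dt/6·(k1+2k2+2k3+k4)
t=0.010: state=(2.915, 1.963)
t=0.020: state=(2.910, 1.977)
t=0.030: state=(2.905, 1.990)
continuing one RK4 step at a time; state shown every 20 steps (Δt=0.2):
t=0.200: state=(2.777, 2.220)
t=0.400: state=(2.548, 2.468)
t=0.600: state=(2.269, 2.655)
t=0.800: state=(1.981, 2.755)
t=1.000: state=(1.718, 2.759)
t=1.200: state=(1.497, 2.679)
t=1.400: state=(1.325, 2.538)
t=1.600: state=(1.199, 2.359)
t=1.800: state=(1.113, 2.163)
t=2.000: state=(1.062, 1.967)
t=2.200: state=(1.039, 1.780)
t=2.400: state=(1.042, 1.609)
t=2.600: state=(1.069, 1.457)
t=2.800: state=(1.117, 1.325)
t=3.000: state=(1.186, 1.215)
t=3.200: state=(1.278, 1.125)
t=3.400: state=(1.391, 1.056)
t=3.600: state=(1.527, 1.006)
t=3.800: state=(1.684, 0.977)
t=4.000: state=(1.863, 0.970)
t=4.200: state=(2.060, 0.985)
t=4.400: state=(2.269, 1.027)
t=4.600: state=(2.479, 1.100)
t=4.800: state=(2.676, 1.209)
t=5.000: state=(2.838, 1.360)
t=5.200: state=(2.940, 1.556)
t=5.400: state=(2.957, 1.795)
t=5.590: state=(2.880, 2.047)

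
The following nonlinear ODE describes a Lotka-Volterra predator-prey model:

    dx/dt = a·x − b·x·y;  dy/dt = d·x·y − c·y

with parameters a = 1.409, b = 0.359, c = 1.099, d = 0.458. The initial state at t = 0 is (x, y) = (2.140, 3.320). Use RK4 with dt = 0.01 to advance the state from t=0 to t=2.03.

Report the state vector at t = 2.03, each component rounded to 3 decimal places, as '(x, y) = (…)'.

(x, y) = (2.909, 4.222)

t=0.000: state=(2.140, 3.320)
step 1 (dt=0.01): k1=(0.465, -0.395), k2=(0.467, -0.391), k3=(0.467, -0.391), k4=(0.469, -0.387); state += dt/6·(k1+2k2+2k3+k4)
t=0.010: state=(2.145, 3.316)
t=0.020: state=(2.149, 3.312)
t=0.030: state=(2.154, 3.309)
continuing one RK4 step at a time; state shown every 10 steps (Δt=0.1):
t=0.100: state=(2.188, 3.284)
t=0.200: state=(2.240, 3.257)
t=0.300: state=(2.296, 3.237)
t=0.400: state=(2.354, 3.226)
t=0.500: state=(2.414, 3.224)
t=0.600: state=(2.475, 3.230)
t=0.700: state=(2.537, 3.246)
t=0.800: state=(2.598, 3.271)
t=0.900: state=(2.658, 3.305)
t=1.000: state=(2.716, 3.349)
t=1.100: state=(2.770, 3.403)
t=1.200: state=(2.820, 3.465)
t=1.300: state=(2.863, 3.536)
t=1.400: state=(2.899, 3.615)
t=1.500: state=(2.927, 3.701)
t=1.600: state=(2.946, 3.793)
t=1.700: state=(2.955, 3.890)
t=1.800: state=(2.953, 3.990)
t=1.900: state=(2.941, 4.092)
t=2.000: state=(2.918, 4.193)
t=2.030: state=(2.909, 4.222)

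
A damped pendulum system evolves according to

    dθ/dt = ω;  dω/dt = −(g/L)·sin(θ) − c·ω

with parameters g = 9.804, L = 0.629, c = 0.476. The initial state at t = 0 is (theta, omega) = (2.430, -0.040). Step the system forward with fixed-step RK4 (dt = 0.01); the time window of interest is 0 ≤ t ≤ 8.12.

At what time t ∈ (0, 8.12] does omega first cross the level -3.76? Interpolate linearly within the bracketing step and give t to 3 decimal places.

t = 0.331

t=0.000: state=(2.430, -0.040)
step 1 (dt=0.01): k1=(-0.040, -10.160), k2=(-0.091, -10.138), k3=(-0.091, -10.141), k4=(-0.141, -10.122); state += dt/6·(k1+2k2+2k3+k4)
t=0.010: state=(2.429, -0.141)
t=0.020: state=(2.427, -0.242)
t=0.030: state=(2.424, -0.343)
t=0.330: state=(1.837, -3.746)
next step: t=0.340: state=(1.799, -3.878) — omega has crossed -3.76
linear interpolation between t=0.330 (-3.74552) and t=0.340 (-3.87848) → t≈0.331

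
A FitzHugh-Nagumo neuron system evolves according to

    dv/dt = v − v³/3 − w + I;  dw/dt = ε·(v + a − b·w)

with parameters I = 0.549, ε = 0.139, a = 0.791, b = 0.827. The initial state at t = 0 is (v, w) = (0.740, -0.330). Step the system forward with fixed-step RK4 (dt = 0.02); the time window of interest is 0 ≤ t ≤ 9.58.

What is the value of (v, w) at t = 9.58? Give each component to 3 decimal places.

t=0.000: state=(0.740, -0.330)
step 1 (dt=0.02): k1=(1.484, 0.251), k2=(1.488, 0.253), k3=(1.488, 0.253), k4=(1.492, 0.254); state += dt/6·(k1+2k2+2k3+k4)
t=0.020: state=(0.770, -0.325)
t=0.040: state=(0.800, -0.320)
t=0.060: state=(0.830, -0.315)
continuing one RK4 step at a time; state shown every 25 steps (Δt=0.5):
t=0.500: state=(1.448, -0.183)
t=1.000: state=(1.821, -0.007)
t=1.500: state=(1.895, 0.174)
t=2.000: state=(1.866, 0.345)
t=2.500: state=(1.810, 0.503)
t=3.000: state=(1.747, 0.649)
t=3.500: state=(1.681, 0.781)
t=4.000: state=(1.613, 0.902)
t=4.500: state=(1.542, 1.012)
t=5.000: state=(1.469, 1.111)
t=5.500: state=(1.393, 1.199)
t=6.000: state=(1.311, 1.276)
t=6.500: state=(1.224, 1.344)
t=7.000: state=(1.128, 1.402)
t=7.500: state=(1.019, 1.450)
t=8.000: state=(0.891, 1.487)
t=8.500: state=(0.731, 1.512)
t=9.000: state=(0.519, 1.524)
t=9.500: state=(0.209, 1.517)
t=9.580: state=(0.146, 1.514)

(v, w) = (0.146, 1.514)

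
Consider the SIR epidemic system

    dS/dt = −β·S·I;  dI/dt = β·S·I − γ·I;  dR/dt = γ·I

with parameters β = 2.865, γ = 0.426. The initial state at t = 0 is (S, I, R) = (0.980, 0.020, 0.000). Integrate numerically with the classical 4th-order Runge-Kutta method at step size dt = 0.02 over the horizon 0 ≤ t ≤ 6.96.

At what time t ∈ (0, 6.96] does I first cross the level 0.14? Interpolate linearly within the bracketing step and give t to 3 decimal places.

t = 0.871

t=0.000: state=(0.980, 0.020, 0.000)
step 1 (dt=0.02): k1=(-0.056, 0.048, 0.009), k2=(-0.057, 0.049, 0.009), k3=(-0.057, 0.049, 0.009), k4=(-0.059, 0.050, 0.009); state += dt/6·(k1+2k2+2k3+k4)
t=0.020: state=(0.979, 0.021, 0.000)
t=0.040: state=(0.978, 0.022, 0.000)
t=0.060: state=(0.976, 0.023, 0.001)
continuing one RK4 step at a time; state shown every 25 steps (Δt=0.5):
t=0.500: state=(0.928, 0.064, 0.008)
t=0.860: state=(0.840, 0.137, 0.023)
next step: t=0.880: state=(0.833, 0.142, 0.024) — I has crossed 0.14
linear interpolation between t=0.860 (0.13695) and t=0.880 (0.14245) → t≈0.871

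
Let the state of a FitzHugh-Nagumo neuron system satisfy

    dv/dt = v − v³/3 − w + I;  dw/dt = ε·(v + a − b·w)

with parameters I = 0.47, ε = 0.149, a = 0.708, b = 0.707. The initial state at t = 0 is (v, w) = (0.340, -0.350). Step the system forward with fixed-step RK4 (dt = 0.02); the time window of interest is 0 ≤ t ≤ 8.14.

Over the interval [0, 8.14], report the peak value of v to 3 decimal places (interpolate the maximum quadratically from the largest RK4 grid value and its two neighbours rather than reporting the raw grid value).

max v = 1.840

t=0.000: state=(0.340, -0.350)
step 1 (dt=0.02): k1=(1.147, 0.193), k2=(1.155, 0.195), k3=(1.155, 0.195), k4=(1.163, 0.196); state += dt/6·(k1+2k2+2k3+k4)
t=0.020: state=(0.363, -0.346)
t=0.040: state=(0.387, -0.342)
t=0.060: state=(0.410, -0.338)
continuing one RK4 step at a time; state shown every 25 steps (Δt=0.5):
t=0.500: state=(0.992, -0.233)
t=1.000: state=(1.569, -0.075)
t=1.500: state=(1.809, 0.105)
t=2.000: state=(1.837, 0.284)
t=2.500: state=(1.794, 0.453)
t=3.000: state=(1.731, 0.609)
t=3.500: state=(1.660, 0.752)
t=4.000: state=(1.585, 0.883)
t=4.500: state=(1.505, 1.001)
t=5.000: state=(1.422, 1.107)
t=5.500: state=(1.332, 1.202)
t=6.000: state=(1.234, 1.284)
t=6.500: state=(1.124, 1.355)
t=7.000: state=(0.996, 1.414)
t=7.500: state=(0.842, 1.460)
t=8.000: state=(0.641, 1.491)
t=8.140: state=(0.572, 1.496)
largest grid value and its neighbours: v(1.840)=1.83989, v(1.860)=1.83994, v(1.880)=1.83984
parabola through these three points peaks at t≈1.857 with v≈1.83994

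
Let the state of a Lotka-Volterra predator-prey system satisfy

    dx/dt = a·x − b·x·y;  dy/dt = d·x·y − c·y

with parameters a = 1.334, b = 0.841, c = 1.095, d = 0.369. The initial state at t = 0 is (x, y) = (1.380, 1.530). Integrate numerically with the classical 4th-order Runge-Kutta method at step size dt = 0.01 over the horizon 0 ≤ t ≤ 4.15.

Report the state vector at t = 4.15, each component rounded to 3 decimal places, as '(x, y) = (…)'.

t=0.000: state=(1.380, 1.530)
step 1 (dt=0.01): k1=(0.065, -0.896), k2=(0.070, -0.893), k3=(0.070, -0.893), k4=(0.076, -0.891); state += dt/6·(k1+2k2+2k3+k4)
t=0.010: state=(1.381, 1.521)
t=0.020: state=(1.382, 1.512)
t=0.030: state=(1.382, 1.503)
continuing one RK4 step at a time; state shown every 20 steps (Δt=0.2):
t=0.200: state=(1.413, 1.362)
t=0.400: state=(1.486, 1.218)
t=0.600: state=(1.598, 1.096)
t=0.800: state=(1.751, 0.996)
t=1.000: state=(1.947, 0.917)
t=1.200: state=(2.190, 0.857)
t=1.400: state=(2.485, 0.818)
t=1.600: state=(2.833, 0.800)
t=1.800: state=(3.234, 0.803)
t=2.000: state=(3.681, 0.833)
t=2.200: state=(4.159, 0.893)
t=2.400: state=(4.638, 0.993)
t=2.600: state=(5.065, 1.141)
t=2.800: state=(5.368, 1.349)
t=3.000: state=(5.466, 1.619)
t=3.200: state=(5.295, 1.938)
t=3.400: state=(4.854, 2.267)
t=3.600: state=(4.223, 2.548)
t=3.800: state=(3.533, 2.725)
t=4.000: state=(2.901, 2.774)
t=4.150: state=(2.502, 2.732)

(x, y) = (2.502, 2.732)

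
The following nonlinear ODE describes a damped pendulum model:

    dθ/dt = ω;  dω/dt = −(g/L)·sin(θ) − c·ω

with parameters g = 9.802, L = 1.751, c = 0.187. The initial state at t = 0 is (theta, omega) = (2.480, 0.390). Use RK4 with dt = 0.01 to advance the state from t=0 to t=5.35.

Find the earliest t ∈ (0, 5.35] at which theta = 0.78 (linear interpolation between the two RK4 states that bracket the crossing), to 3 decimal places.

t=0.000: state=(2.480, 0.390)
step 1 (dt=0.01): k1=(0.390, -3.512), k2=(0.372, -3.500), k3=(0.372, -3.501), k4=(0.355, -3.489); state += dt/6·(k1+2k2+2k3+k4)
t=0.010: state=(2.484, 0.355)
t=0.020: state=(2.487, 0.320)
t=0.030: state=(2.490, 0.286)
continuing one RK4 step at a time; state shown every 20 steps (Δt=0.2):
t=0.200: state=(2.490, -0.285)
t=0.400: state=(2.364, -0.985)
t=0.600: state=(2.087, -1.809)
t=0.800: state=(1.630, -2.782)
t=1.000: state=(0.976, -3.725)
t=1.050: state=(0.785, -3.905)
next step: t=1.060: state=(0.746, -3.936) — theta has crossed 0.78
linear interpolation between t=1.050 (0.78495) and t=1.060 (0.74575) → t≈1.051

t = 1.051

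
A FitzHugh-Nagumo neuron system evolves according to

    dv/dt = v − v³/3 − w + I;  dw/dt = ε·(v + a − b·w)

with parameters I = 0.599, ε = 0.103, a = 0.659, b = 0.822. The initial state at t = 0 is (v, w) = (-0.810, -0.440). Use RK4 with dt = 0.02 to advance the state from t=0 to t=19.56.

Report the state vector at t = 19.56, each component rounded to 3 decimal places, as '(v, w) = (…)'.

t=0.000: state=(-0.810, -0.440)
step 1 (dt=0.02): k1=(0.406, 0.022), k2=(0.407, 0.022), k3=(0.407, 0.022), k4=(0.409, 0.023); state += dt/6·(k1+2k2+2k3+k4)
t=0.020: state=(-0.802, -0.440)
t=0.040: state=(-0.794, -0.439)
t=0.060: state=(-0.785, -0.439)
continuing one RK4 step at a time; state shown every 50 steps (Δt=1):
t=1.000: state=(-0.287, -0.395)
t=2.000: state=(0.829, -0.278)
t=3.000: state=(1.873, -0.045)
t=4.000: state=(1.924, 0.214)
t=5.000: state=(1.842, 0.448)
t=6.000: state=(1.750, 0.654)
t=7.000: state=(1.657, 0.834)
t=8.000: state=(1.561, 0.991)
t=9.000: state=(1.460, 1.124)
t=10.000: state=(1.354, 1.237)
t=11.000: state=(1.236, 1.330)
t=12.000: state=(1.102, 1.402)
t=13.000: state=(0.934, 1.454)
t=14.000: state=(0.696, 1.483)
t=15.000: state=(0.269, 1.477)
t=16.000: state=(-0.723, 1.406)
t=17.000: state=(-1.819, 1.222)
t=18.000: state=(-1.922, 0.999)
t=19.000: state=(-1.855, 0.796)
t=19.560: state=(-1.812, 0.693)

(v, w) = (-1.812, 0.693)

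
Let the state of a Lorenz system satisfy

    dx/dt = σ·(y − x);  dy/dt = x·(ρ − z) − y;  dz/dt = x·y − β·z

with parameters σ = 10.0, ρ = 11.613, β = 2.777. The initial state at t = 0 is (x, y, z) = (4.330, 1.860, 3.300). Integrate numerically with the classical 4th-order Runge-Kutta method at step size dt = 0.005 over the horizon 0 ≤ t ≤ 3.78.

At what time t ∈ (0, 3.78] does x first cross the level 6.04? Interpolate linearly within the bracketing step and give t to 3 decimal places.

t=0.000: state=(4.330, 1.860, 3.300)
step 1 (dt=0.005): k1=(-24.700, 34.135, -1.110), k2=(-23.229, 33.548, -0.853), k3=(-23.281, 33.578, -0.854), k4=(-21.857, 33.018, -0.608); state += dt/6·(k1+2k2+2k3+k4)
t=0.005: state=(4.214, 2.028, 3.296)
t=0.010: state=(4.111, 2.190, 3.294)
t=0.015: state=(4.021, 2.348, 3.294)
continuing one RK4 step at a time; state shown every 40 steps (Δt=0.2):
t=0.200: state=(5.345, 7.357, 5.169)
t=0.230: state=(5.975, 8.147, 6.022)
next step: t=0.235: state=(6.084, 8.272, 6.185) — x has crossed 6.04
linear interpolation between t=0.230 (5.97502) and t=0.235 (6.08403) → t≈0.233

t = 0.233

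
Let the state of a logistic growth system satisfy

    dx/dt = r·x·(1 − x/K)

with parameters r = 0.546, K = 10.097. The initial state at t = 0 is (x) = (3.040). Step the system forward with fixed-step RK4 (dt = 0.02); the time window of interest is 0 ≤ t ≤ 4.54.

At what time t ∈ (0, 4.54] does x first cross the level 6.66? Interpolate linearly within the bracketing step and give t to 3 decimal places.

t = 2.754

t=0.000: state=(3.040)
step 1 (dt=0.02): k1=(1.160), k2=(1.163), k3=(1.163), k4=(1.165); state += dt/6·(k1+2k2+2k3+k4)
t=0.020: state=(3.063)
t=0.040: state=(3.087)
t=0.060: state=(3.110)
continuing one RK4 step at a time; state shown every 10 steps (Δt=0.2):
t=0.200: state=(3.277)
t=0.400: state=(3.523)
t=0.600: state=(3.778)
t=0.800: state=(4.039)
t=1.000: state=(4.306)
t=1.200: state=(4.578)
t=1.400: state=(4.852)
t=1.600: state=(5.128)
t=1.800: state=(5.403)
t=2.000: state=(5.676)
t=2.200: state=(5.945)
t=2.400: state=(6.209)
t=2.600: state=(6.467)
t=2.740: state=(6.643)
next step: t=2.760: state=(6.667) — x has crossed 6.66
linear interpolation between t=2.740 (6.64265) and t=2.760 (6.66743) → t≈2.754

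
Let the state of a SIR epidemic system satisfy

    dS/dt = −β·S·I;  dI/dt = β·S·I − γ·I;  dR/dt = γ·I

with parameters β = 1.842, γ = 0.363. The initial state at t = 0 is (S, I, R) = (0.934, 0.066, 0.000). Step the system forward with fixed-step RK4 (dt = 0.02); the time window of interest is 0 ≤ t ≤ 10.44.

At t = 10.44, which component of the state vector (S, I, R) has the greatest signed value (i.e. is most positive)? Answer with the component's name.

t=0.000: state=(0.934, 0.066, 0.000)
step 1 (dt=0.02): k1=(-0.114, 0.090, 0.024), k2=(-0.115, 0.091, 0.024), k3=(-0.115, 0.091, 0.024), k4=(-0.116, 0.092, 0.025); state += dt/6·(k1+2k2+2k3+k4)
t=0.020: state=(0.932, 0.068, 0.000)
t=0.040: state=(0.929, 0.070, 0.001)
t=0.060: state=(0.927, 0.072, 0.001)
continuing one RK4 step at a time; state shown every 25 steps (Δt=0.5):
t=0.500: state=(0.857, 0.126, 0.017)
t=1.000: state=(0.733, 0.219, 0.048)
t=1.500: state=(0.568, 0.334, 0.098)
t=2.000: state=(0.398, 0.434, 0.168)
t=2.500: state=(0.259, 0.488, 0.253)
t=3.000: state=(0.164, 0.493, 0.342)
t=3.500: state=(0.106, 0.465, 0.430)
t=4.000: state=(0.070, 0.420, 0.510)
t=4.500: state=(0.049, 0.370, 0.582)
t=5.000: state=(0.036, 0.320, 0.644)
t=5.500: state=(0.027, 0.275, 0.698)
t=6.000: state=(0.021, 0.234, 0.744)
t=6.500: state=(0.018, 0.199, 0.784)
t=7.000: state=(0.015, 0.168, 0.817)
t=7.500: state=(0.013, 0.142, 0.845)
t=8.000: state=(0.011, 0.120, 0.869)
t=8.500: state=(0.010, 0.101, 0.889)
t=9.000: state=(0.009, 0.085, 0.906)
t=9.500: state=(0.009, 0.072, 0.920)
t=10.000: state=(0.008, 0.060, 0.932)
t=10.440: state=(0.008, 0.052, 0.941)
compare at T: S=0.008, I=0.052, R=0.941

largest component: R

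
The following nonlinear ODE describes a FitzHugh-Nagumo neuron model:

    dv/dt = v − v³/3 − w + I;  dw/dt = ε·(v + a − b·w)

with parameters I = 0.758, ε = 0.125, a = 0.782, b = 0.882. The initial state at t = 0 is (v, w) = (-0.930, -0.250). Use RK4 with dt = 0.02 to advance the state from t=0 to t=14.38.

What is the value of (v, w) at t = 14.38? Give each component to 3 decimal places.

t=0.000: state=(-0.930, -0.250)
step 1 (dt=0.02): k1=(0.346, 0.009), k2=(0.347, 0.009), k3=(0.347, 0.009), k4=(0.347, 0.010); state += dt/6·(k1+2k2+2k3+k4)
t=0.020: state=(-0.923, -0.250)
t=0.040: state=(-0.916, -0.250)
t=0.060: state=(-0.909, -0.249)
continuing one RK4 step at a time; state shown every 25 steps (Δt=0.5):
t=0.500: state=(-0.748, -0.240)
t=1.000: state=(-0.530, -0.219)
t=1.500: state=(-0.234, -0.183)
t=2.000: state=(0.210, -0.127)
t=2.500: state=(0.859, -0.041)
t=3.000: state=(1.518, 0.082)
t=3.500: state=(1.836, 0.229)
t=4.000: state=(1.897, 0.379)
t=4.500: state=(1.873, 0.521)
t=5.000: state=(1.827, 0.653)
t=5.500: state=(1.775, 0.775)
t=6.000: state=(1.721, 0.887)
t=6.500: state=(1.667, 0.990)
t=7.000: state=(1.612, 1.084)
t=7.500: state=(1.556, 1.170)
t=8.000: state=(1.500, 1.248)
t=8.500: state=(1.442, 1.318)
t=9.000: state=(1.382, 1.381)
t=9.500: state=(1.321, 1.436)
t=10.000: state=(1.257, 1.485)
t=10.500: state=(1.189, 1.527)
t=11.000: state=(1.116, 1.563)
t=11.500: state=(1.036, 1.592)
t=12.000: state=(0.946, 1.615)
t=12.500: state=(0.841, 1.630)
t=13.000: state=(0.713, 1.637)
t=13.500: state=(0.547, 1.636)
t=14.000: state=(0.315, 1.622)
t=14.380: state=(0.063, 1.601)

(v, w) = (0.063, 1.601)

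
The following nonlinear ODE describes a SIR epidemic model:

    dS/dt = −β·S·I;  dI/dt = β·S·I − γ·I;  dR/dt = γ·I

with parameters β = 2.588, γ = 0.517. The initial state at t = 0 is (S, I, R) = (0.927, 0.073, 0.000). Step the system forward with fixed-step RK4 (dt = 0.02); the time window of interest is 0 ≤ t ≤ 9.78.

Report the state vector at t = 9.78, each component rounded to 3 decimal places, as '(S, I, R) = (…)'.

t=0.000: state=(0.927, 0.073, 0.000)
step 1 (dt=0.02): k1=(-0.175, 0.137, 0.038), k2=(-0.178, 0.140, 0.038), k3=(-0.178, 0.140, 0.038), k4=(-0.181, 0.142, 0.039); state += dt/6·(k1+2k2+2k3+k4)
t=0.020: state=(0.923, 0.076, 0.001)
t=0.040: state=(0.920, 0.079, 0.002)
t=0.060: state=(0.916, 0.082, 0.002)
continuing one RK4 step at a time; state shown every 25 steps (Δt=0.5):
t=0.500: state=(0.796, 0.174, 0.030)
t=1.000: state=(0.577, 0.328, 0.095)
t=1.500: state=(0.344, 0.458, 0.198)
t=2.000: state=(0.184, 0.493, 0.323)
t=2.500: state=(0.099, 0.454, 0.446)
t=3.000: state=(0.057, 0.387, 0.555)
t=3.500: state=(0.036, 0.317, 0.646)
t=4.000: state=(0.025, 0.255, 0.720)
t=4.500: state=(0.019, 0.202, 0.779)
t=5.000: state=(0.015, 0.160, 0.826)
t=5.500: state=(0.012, 0.125, 0.862)
t=6.000: state=(0.011, 0.098, 0.891)
t=6.500: state=(0.010, 0.077, 0.914)
t=7.000: state=(0.009, 0.060, 0.931)
t=7.500: state=(0.008, 0.047, 0.945)
t=8.000: state=(0.008, 0.037, 0.956)
t=8.500: state=(0.007, 0.029, 0.964)
t=9.000: state=(0.007, 0.022, 0.971)
t=9.500: state=(0.007, 0.017, 0.976)
t=9.780: state=(0.007, 0.015, 0.978)

(S, I, R) = (0.007, 0.015, 0.978)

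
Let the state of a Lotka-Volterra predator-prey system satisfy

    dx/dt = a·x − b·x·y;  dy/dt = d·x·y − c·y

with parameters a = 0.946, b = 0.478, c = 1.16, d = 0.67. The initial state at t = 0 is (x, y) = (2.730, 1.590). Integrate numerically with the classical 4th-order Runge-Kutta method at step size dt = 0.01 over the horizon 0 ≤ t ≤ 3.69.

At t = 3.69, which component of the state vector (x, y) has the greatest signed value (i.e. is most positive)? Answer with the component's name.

t=0.000: state=(2.730, 1.590)
step 1 (dt=0.01): k1=(0.508, 1.064), k2=(0.501, 1.070), k3=(0.501, 1.070), k4=(0.495, 1.076); state += dt/6·(k1+2k2+2k3+k4)
t=0.010: state=(2.735, 1.601)
t=0.020: state=(2.740, 1.612)
t=0.030: state=(2.745, 1.622)
continuing one RK4 step at a time; state shown every 20 steps (Δt=0.2):
t=0.200: state=(2.803, 1.828)
t=0.400: state=(2.806, 2.112)
t=0.600: state=(2.729, 2.429)
t=0.800: state=(2.574, 2.750)
t=1.000: state=(2.358, 3.036)
t=1.200: state=(2.108, 3.248)
t=1.400: state=(1.856, 3.359)
t=1.600: state=(1.625, 3.361)
t=1.800: state=(1.429, 3.269)
t=2.000: state=(1.273, 3.105)
t=2.200: state=(1.154, 2.896)
t=2.400: state=(1.069, 2.664)
t=2.600: state=(1.012, 2.428)
t=2.800: state=(0.981, 2.200)
t=3.000: state=(0.970, 1.987)
t=3.200: state=(0.978, 1.795)
t=3.400: state=(1.004, 1.625)
t=3.600: state=(1.046, 1.478)
t=3.690: state=(1.070, 1.420)
compare at T: x=1.070, y=1.420

largest component: y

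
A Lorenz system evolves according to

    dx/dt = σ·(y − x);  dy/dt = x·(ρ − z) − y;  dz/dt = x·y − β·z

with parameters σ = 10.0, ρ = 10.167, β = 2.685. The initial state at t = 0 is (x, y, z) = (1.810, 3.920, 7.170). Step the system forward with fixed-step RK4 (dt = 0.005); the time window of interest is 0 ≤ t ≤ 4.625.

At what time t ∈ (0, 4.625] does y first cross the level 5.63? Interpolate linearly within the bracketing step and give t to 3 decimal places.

t = 0.227

t=0.000: state=(1.810, 3.920, 7.170)
step 1 (dt=0.005): k1=(21.100, 1.505, -12.156), k2=(20.610, 1.716, -11.861), k3=(20.628, 1.710, -11.867), k4=(20.154, 1.919, -11.576); state += dt/6·(k1+2k2+2k3+k4)
t=0.005: state=(1.913, 3.929, 7.111)
t=0.010: state=(2.012, 3.939, 7.054)
t=0.015: state=(2.106, 3.952, 7.000)
continuing one RK4 step at a time; state shown every 40 steps (Δt=0.2):
t=0.200: state=(4.338, 5.354, 6.590)
t=0.225: state=(4.592, 5.607, 6.754)
next step: t=0.230: state=(4.643, 5.658, 6.793) — y has crossed 5.63
linear interpolation between t=0.225 (5.60739) and t=0.230 (5.65757) → t≈0.227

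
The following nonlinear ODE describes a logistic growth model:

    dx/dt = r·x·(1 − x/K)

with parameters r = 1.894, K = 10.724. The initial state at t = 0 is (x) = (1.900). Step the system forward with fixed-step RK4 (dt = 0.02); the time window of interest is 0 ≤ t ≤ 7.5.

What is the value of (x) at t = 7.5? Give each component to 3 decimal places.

t=0.000: state=(1.900)
step 1 (dt=0.02): k1=(2.961), k2=(2.997), k3=(2.998), k4=(3.034); state += dt/6·(k1+2k2+2k3+k4)
t=0.020: state=(1.960)
t=0.040: state=(2.021)
t=0.060: state=(2.084)
continuing one RK4 step at a time; state shown every 25 steps (Δt=0.5):
t=0.500: state=(3.828)
t=1.000: state=(6.313)
t=1.500: state=(8.437)
t=2.000: state=(9.704)
t=2.500: state=(10.304)
t=3.000: state=(10.557)
t=3.500: state=(10.659)
t=4.000: state=(10.699)
t=4.500: state=(10.714)
t=5.000: state=(10.720)
t=5.500: state=(10.723)
t=6.000: state=(10.723)
t=6.500: state=(10.724)
t=7.000: state=(10.724)
t=7.500: state=(10.724)

(x) = (10.724)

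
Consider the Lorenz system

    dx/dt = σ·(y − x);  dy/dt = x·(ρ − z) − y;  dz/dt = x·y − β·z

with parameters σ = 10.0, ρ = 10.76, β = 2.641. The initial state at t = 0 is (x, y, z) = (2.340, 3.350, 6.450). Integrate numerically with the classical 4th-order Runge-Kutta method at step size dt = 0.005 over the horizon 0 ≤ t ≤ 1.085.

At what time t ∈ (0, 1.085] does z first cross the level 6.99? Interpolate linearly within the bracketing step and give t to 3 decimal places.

t=0.000: state=(2.340, 3.350, 6.450)
step 1 (dt=0.005): k1=(10.100, 6.735, -9.195), k2=(10.016, 6.882, -9.010), k3=(10.022, 6.879, -9.011), k4=(9.943, 7.025, -8.826); state += dt/6·(k1+2k2+2k3+k4)
t=0.005: state=(2.390, 3.384, 6.405)
t=0.010: state=(2.439, 3.420, 6.362)
t=0.015: state=(2.488, 3.457, 6.320)
continuing one RK4 step at a time; state shown every 10 steps (Δt=0.05):
t=0.050: state=(2.819, 3.756, 6.083)
t=0.100: state=(3.297, 4.286, 5.907)
t=0.150: state=(3.818, 4.919, 5.945)
t=0.200: state=(4.399, 5.618, 6.226)
t=0.250: state=(5.031, 6.326, 6.780)
t=0.260: state=(5.160, 6.462, 6.925)
next step: t=0.265: state=(5.226, 6.528, 7.002) — z has crossed 6.99
linear interpolation between t=0.260 (6.92490) and t=0.265 (7.00159) → t≈0.264

t = 0.264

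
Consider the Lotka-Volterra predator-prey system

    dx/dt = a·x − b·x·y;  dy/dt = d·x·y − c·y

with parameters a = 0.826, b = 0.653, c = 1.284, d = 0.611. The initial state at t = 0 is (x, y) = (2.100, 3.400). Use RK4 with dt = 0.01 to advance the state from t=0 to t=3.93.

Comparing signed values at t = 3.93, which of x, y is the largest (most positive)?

t=0.000: state=(2.100, 3.400)
step 1 (dt=0.01): k1=(-2.928, -0.003), k2=(-2.907, -0.033), k3=(-2.907, -0.033), k4=(-2.887, -0.063); state += dt/6·(k1+2k2+2k3+k4)
t=0.010: state=(2.071, 3.400)
t=0.020: state=(2.042, 3.399)
t=0.030: state=(2.014, 3.397)
continuing one RK4 step at a time; state shown every 20 steps (Δt=0.2):
t=0.200: state=(1.597, 3.291)
t=0.400: state=(1.246, 3.024)
t=0.600: state=(1.012, 2.683)
t=0.800: state=(0.861, 2.325)
t=1.000: state=(0.766, 1.985)
t=1.200: state=(0.712, 1.680)
t=1.400: state=(0.686, 1.415)
t=1.600: state=(0.683, 1.190)
t=1.800: state=(0.699, 1.002)
t=2.000: state=(0.731, 0.845)
t=2.200: state=(0.779, 0.717)
t=2.400: state=(0.843, 0.612)
t=2.600: state=(0.923, 0.527)
t=2.800: state=(1.021, 0.459)
t=3.000: state=(1.138, 0.405)
t=3.200: state=(1.277, 0.363)
t=3.400: state=(1.440, 0.332)
t=3.600: state=(1.629, 0.309)
t=3.800: state=(1.847, 0.296)
t=3.930: state=(2.006, 0.292)
compare at T: x=2.006, y=0.292

largest component: x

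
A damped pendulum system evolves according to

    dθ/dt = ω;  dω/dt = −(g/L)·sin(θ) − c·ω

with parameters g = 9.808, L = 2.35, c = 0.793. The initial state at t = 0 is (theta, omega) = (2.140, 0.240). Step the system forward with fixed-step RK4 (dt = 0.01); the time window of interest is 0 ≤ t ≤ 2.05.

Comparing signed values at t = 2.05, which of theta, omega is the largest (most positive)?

largest component: omega

t=0.000: state=(2.140, 0.240)
step 1 (dt=0.01): k1=(0.240, -3.706), k2=(0.221, -3.688), k3=(0.222, -3.689), k4=(0.203, -3.672); state += dt/6·(k1+2k2+2k3+k4)
t=0.010: state=(2.142, 0.203)
t=0.020: state=(2.144, 0.167)
t=0.030: state=(2.146, 0.130)
continuing one RK4 step at a time; state shown every 10 steps (Δt=0.1):
t=0.100: state=(2.146, -0.115)
t=0.200: state=(2.118, -0.445)
t=0.300: state=(2.057, -0.760)
t=0.400: state=(1.966, -1.064)
t=0.500: state=(1.845, -1.362)
t=0.600: state=(1.694, -1.651)
t=0.700: state=(1.515, -1.925)
t=0.800: state=(1.310, -2.174)
t=0.900: state=(1.082, -2.381)
t=1.000: state=(0.836, -2.527)
t=1.100: state=(0.579, -2.594)
t=1.200: state=(0.320, -2.569)
t=1.300: state=(0.068, -2.450)
t=1.400: state=(-0.167, -2.242)
t=1.500: state=(-0.378, -1.962)
t=1.600: state=(-0.558, -1.630)
t=1.700: state=(-0.703, -1.268)
t=1.800: state=(-0.811, -0.895)
t=1.900: state=(-0.882, -0.526)
t=2.000: state=(-0.917, -0.171)
t=2.050: state=(-0.921, -0.001)
compare at T: theta=-0.921, omega=-0.001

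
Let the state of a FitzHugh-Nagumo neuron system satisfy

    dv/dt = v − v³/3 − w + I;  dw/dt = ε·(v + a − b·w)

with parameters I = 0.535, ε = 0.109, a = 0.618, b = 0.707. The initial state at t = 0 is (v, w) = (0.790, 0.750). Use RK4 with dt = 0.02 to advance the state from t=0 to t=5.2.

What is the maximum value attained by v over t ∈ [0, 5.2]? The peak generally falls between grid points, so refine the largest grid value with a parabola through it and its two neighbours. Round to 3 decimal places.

max v = 1.365

t=0.000: state=(0.790, 0.750)
step 1 (dt=0.02): k1=(0.411, 0.096), k2=(0.411, 0.096), k3=(0.411, 0.096), k4=(0.412, 0.096); state += dt/6·(k1+2k2+2k3+k4)
t=0.020: state=(0.798, 0.752)
t=0.040: state=(0.806, 0.754)
t=0.060: state=(0.815, 0.756)
continuing one RK4 step at a time; state shown every 10 steps (Δt=0.2):
t=0.200: state=(0.873, 0.770)
t=0.400: state=(0.956, 0.791)
t=0.600: state=(1.035, 0.814)
t=0.800: state=(1.109, 0.838)
t=1.000: state=(1.175, 0.863)
t=1.200: state=(1.231, 0.890)
t=1.400: state=(1.277, 0.917)
t=1.600: state=(1.312, 0.944)
t=1.800: state=(1.337, 0.972)
t=2.000: state=(1.354, 0.999)
t=2.200: state=(1.363, 1.027)
t=2.400: state=(1.365, 1.054)
t=2.600: state=(1.362, 1.081)
t=2.800: state=(1.355, 1.107)
t=3.000: state=(1.344, 1.133)
t=3.200: state=(1.330, 1.157)
t=3.400: state=(1.313, 1.182)
t=3.600: state=(1.295, 1.205)
t=3.800: state=(1.274, 1.228)
t=4.000: state=(1.251, 1.250)
t=4.200: state=(1.227, 1.271)
t=4.400: state=(1.202, 1.291)
t=4.600: state=(1.174, 1.310)
t=4.800: state=(1.145, 1.329)
t=5.000: state=(1.114, 1.346)
t=5.200: state=(1.082, 1.363)
largest grid value and its neighbours: v(2.360)=1.36508, v(2.380)=1.36513, v(2.400)=1.36512
parabola through these three points peaks at t≈2.387 with v≈1.36513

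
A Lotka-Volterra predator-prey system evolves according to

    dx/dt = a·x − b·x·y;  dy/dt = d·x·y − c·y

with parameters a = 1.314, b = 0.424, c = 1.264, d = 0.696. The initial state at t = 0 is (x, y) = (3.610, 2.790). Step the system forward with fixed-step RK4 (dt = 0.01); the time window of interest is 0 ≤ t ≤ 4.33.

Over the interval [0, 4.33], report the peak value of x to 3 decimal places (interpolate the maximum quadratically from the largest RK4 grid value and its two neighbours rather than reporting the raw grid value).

max x = 3.630

t=0.000: state=(3.610, 2.790)
step 1 (dt=0.01): k1=(0.473, 3.483), k2=(0.447, 3.510), k3=(0.446, 3.510), k4=(0.420, 3.536); state += dt/6·(k1+2k2+2k3+k4)
t=0.010: state=(3.614, 2.825)
t=0.020: state=(3.618, 2.861)
t=0.030: state=(3.622, 2.897)
continuing one RK4 step at a time; state shown every 20 steps (Δt=0.2):
t=0.200: state=(3.588, 3.586)
t=0.400: state=(3.311, 4.514)
t=0.600: state=(2.827, 5.384)
t=0.800: state=(2.266, 5.960)
t=1.000: state=(1.761, 6.119)
t=1.200: state=(1.373, 5.902)
t=1.400: state=(1.102, 5.438)
t=1.600: state=(0.926, 4.859)
t=1.800: state=(0.818, 4.258)
t=2.000: state=(0.760, 3.689)
t=2.200: state=(0.739, 3.179)
t=2.400: state=(0.748, 2.737)
t=2.600: state=(0.784, 2.364)
t=2.800: state=(0.846, 2.056)
t=3.000: state=(0.935, 1.807)
t=3.200: state=(1.052, 1.611)
t=3.400: state=(1.201, 1.463)
t=3.600: state=(1.386, 1.360)
t=3.800: state=(1.611, 1.300)
t=4.000: state=(1.879, 1.287)
t=4.200: state=(2.188, 1.326)
t=4.330: state=(2.409, 1.385)
largest grid value and its neighbours: x(0.070)=3.62965, x(0.080)=3.63016, x(0.090)=3.63007
parabola through these three points peaks at t≈0.084 with x≈3.63019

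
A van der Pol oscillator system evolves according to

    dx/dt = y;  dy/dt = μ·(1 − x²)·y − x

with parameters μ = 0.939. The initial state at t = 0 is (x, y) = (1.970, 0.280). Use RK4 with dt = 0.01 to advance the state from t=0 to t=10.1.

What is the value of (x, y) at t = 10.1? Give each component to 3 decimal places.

(x, y) = (-2.002, 0.141)

t=0.000: state=(1.970, 0.280)
step 1 (dt=0.01): k1=(0.280, -2.727), k2=(0.266, -2.693), k3=(0.267, -2.694), k4=(0.253, -2.660); state += dt/6·(k1+2k2+2k3+k4)
t=0.010: state=(1.973, 0.253)
t=0.020: state=(1.975, 0.227)
t=0.030: state=(1.977, 0.201)
continuing one RK4 step at a time; state shown every 50 steps (Δt=0.5):
t=0.500: state=(1.881, -0.472)
t=1.000: state=(1.569, -0.759)
t=1.500: state=(1.114, -1.088)
t=2.000: state=(0.431, -1.721)
t=2.500: state=(-0.665, -2.593)
t=3.000: state=(-1.771, -1.348)
t=3.500: state=(-1.998, 0.170)
t=4.000: state=(-1.785, 0.607)
t=4.500: state=(-1.417, 0.869)
t=5.000: state=(-0.891, 1.280)
t=5.500: state=(-0.069, 2.087)
t=6.000: state=(1.158, 2.491)
t=6.500: state=(1.953, 0.572)
t=7.000: state=(1.943, -0.396)
t=7.500: state=(1.660, -0.704)
t=8.000: state=(1.240, -0.995)
t=8.500: state=(0.625, -1.529)
t=9.000: state=(-0.363, -2.451)
t=9.500: state=(-1.580, -1.876)
t=10.000: state=(-2.007, -0.045)
t=10.100: state=(-2.002, 0.141)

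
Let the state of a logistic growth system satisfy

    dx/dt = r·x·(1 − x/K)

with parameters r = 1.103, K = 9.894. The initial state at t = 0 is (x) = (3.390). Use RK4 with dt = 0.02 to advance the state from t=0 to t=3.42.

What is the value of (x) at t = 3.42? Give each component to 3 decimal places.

t=0.000: state=(3.390)
step 1 (dt=0.02): k1=(2.458), k2=(2.466), k3=(2.467), k4=(2.475); state += dt/6·(k1+2k2+2k3+k4)
t=0.020: state=(3.439)
t=0.040: state=(3.489)
t=0.060: state=(3.539)
continuing one RK4 step at a time; state shown every 10 steps (Δt=0.2):
t=0.200: state=(3.897)
t=0.400: state=(4.429)
t=0.600: state=(4.972)
t=0.800: state=(5.515)
t=1.000: state=(6.045)
t=1.200: state=(6.549)
t=1.400: state=(7.019)
t=1.600: state=(7.447)
t=1.800: state=(7.831)
t=2.000: state=(8.168)
t=2.200: state=(8.460)
t=2.400: state=(8.710)
t=2.600: state=(8.921)
t=2.800: state=(9.098)
t=3.000: state=(9.246)
t=3.200: state=(9.367)
t=3.400: state=(9.467)
t=3.420: state=(9.476)

(x) = (9.476)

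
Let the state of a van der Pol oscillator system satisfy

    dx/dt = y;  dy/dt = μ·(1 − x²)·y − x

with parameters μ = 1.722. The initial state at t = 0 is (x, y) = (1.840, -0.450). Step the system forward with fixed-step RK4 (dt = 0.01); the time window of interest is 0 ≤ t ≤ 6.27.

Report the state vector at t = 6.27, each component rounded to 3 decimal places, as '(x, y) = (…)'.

(x, y) = (1.701, 2.100)

t=0.000: state=(1.840, -0.450)
step 1 (dt=0.01): k1=(-0.450, 0.009), k2=(-0.450, 0.004), k3=(-0.450, 0.004), k4=(-0.450, 0.000); state += dt/6·(k1+2k2+2k3+k4)
t=0.010: state=(1.836, -0.450)
t=0.020: state=(1.831, -0.450)
t=0.030: state=(1.827, -0.450)
continuing one RK4 step at a time; state shown every 25 steps (Δt=0.25):
t=0.250: state=(1.726, -0.468)
t=0.500: state=(1.604, -0.512)
t=0.750: state=(1.468, -0.578)
t=1.000: state=(1.312, -0.675)
t=1.250: state=(1.126, -0.824)
t=1.500: state=(0.893, -1.068)
t=1.750: state=(0.577, -1.499)
t=2.000: state=(0.114, -2.278)
t=2.250: state=(-0.588, -3.316)
t=2.500: state=(-1.427, -2.956)
t=2.750: state=(-1.917, -0.993)
t=3.000: state=(-2.018, 0.001)
t=3.250: state=(-1.975, 0.282)
t=3.500: state=(-1.892, 0.372)
t=3.750: state=(-1.792, 0.422)
t=4.000: state=(-1.681, 0.470)
t=4.250: state=(-1.556, 0.528)
t=4.500: state=(-1.415, 0.606)
t=4.750: state=(-1.250, 0.719)
t=5.000: state=(-1.051, 0.895)
t=5.250: state=(-0.793, 1.191)
t=5.500: state=(-0.436, 1.724)
t=5.750: state=(0.102, 2.649)
t=6.000: state=(0.889, 3.481)
t=6.250: state=(1.657, 2.270)
t=6.270: state=(1.701, 2.100)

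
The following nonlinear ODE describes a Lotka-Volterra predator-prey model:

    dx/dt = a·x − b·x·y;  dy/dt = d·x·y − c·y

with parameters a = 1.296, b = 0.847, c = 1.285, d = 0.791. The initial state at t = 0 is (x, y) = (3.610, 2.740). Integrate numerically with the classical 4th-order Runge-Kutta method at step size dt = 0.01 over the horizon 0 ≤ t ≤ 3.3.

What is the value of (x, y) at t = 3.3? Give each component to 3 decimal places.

(x, y) = (1.015, 0.440)

t=0.000: state=(3.610, 2.740)
step 1 (dt=0.01): k1=(-3.699, 4.303), k2=(-3.746, 4.297), k3=(-3.746, 4.296), k4=(-3.791, 4.288); state += dt/6·(k1+2k2+2k3+k4)
t=0.010: state=(3.573, 2.783)
t=0.020: state=(3.534, 2.826)
t=0.030: state=(3.495, 2.868)
continuing one RK4 step at a time; state shown every 20 steps (Δt=0.2):
t=0.200: state=(2.746, 3.512)
t=0.400: state=(1.885, 3.909)
t=0.600: state=(1.258, 3.863)
t=0.800: state=(0.870, 3.525)
t=1.000: state=(0.644, 3.068)
t=1.200: state=(0.517, 2.598)
t=1.400: state=(0.448, 2.168)
t=1.600: state=(0.415, 1.794)
t=1.800: state=(0.408, 1.480)
t=2.000: state=(0.421, 1.222)
t=2.200: state=(0.452, 1.012)
t=2.400: state=(0.500, 0.844)
t=2.600: state=(0.569, 0.710)
t=2.800: state=(0.659, 0.605)
t=3.000: state=(0.777, 0.524)
t=3.200: state=(0.926, 0.463)
t=3.300: state=(1.015, 0.440)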